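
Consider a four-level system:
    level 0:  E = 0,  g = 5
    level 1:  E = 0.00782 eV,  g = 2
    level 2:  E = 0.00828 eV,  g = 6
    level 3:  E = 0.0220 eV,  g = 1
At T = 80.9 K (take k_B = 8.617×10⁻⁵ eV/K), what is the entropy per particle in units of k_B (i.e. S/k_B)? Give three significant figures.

2.42

k_BT = 8.617×10⁻⁵ × 80.9 K = 0.0069712 eV.
Eᵢ/kT = 0, 1.1218, 1.1877, 3.1558.
Z = Σ gᵢe^(−Eᵢ/kT) = 5·e^(−0) + 2·e^(−1.1218) + 6·e^(−1.1877) + 1·e^(−3.1558) = 5.0000 + 0.65139 + 1.8295 + 0.042604 = 7.5235.
⟨E⟩ = Σ EᵢPᵢ = 0.0028151 eV.
S/k_B = ln Z + ⟨E⟩/kT = ln(7.5235) + 0.0028151/0.0069712 = 2.0180 + 0.40382 = 2.42.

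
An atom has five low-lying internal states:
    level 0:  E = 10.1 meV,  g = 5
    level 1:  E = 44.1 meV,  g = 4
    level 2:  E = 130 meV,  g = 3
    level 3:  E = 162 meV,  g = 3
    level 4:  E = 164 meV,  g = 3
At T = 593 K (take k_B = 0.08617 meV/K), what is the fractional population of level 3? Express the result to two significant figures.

k_BT = 0.08617 × 593 K = 51.10 meV.
Eᵢ/kT = 0.1977, 0.8630, 2.544, 3.170, 3.209.
Z = Σ gᵢe^(−Eᵢ/kT) = 5·e^(−0.1977) + 4·e^(−0.8630) + 3·e^(−2.544) + 3·e^(−3.170) + 3·e^(−3.209) = 4.103 + 1.688 + 0.2357 + 0.1260 + 0.1212 = 6.274.
P₃ = g₃ e^(−E₃/kT) / Z = 0.1260/6.274 = 0.020.

0.020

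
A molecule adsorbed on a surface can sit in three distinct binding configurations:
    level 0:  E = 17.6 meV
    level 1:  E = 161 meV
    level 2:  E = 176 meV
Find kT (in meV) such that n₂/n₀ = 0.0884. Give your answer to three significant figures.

65.3 meV

n₂/n₀ = exp[−(E₂−E₀)/kT] = 0.0884.
⇒ (E₂−E₀)/kT = ln(1/0.0884) = ln(11.312) = 2.4259.
kT = 158.4 meV / 2.4259 = 65.3 meV.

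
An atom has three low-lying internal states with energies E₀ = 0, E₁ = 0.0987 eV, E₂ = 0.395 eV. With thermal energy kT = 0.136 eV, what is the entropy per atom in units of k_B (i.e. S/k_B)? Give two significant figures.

0.76

Eᵢ/kT = 0, 0.7257, 2.904.
Z = Σ e^(−Eᵢ/kT) = e^(−0) + e^(−0.7257) + e^(−2.904) = 1.000 + 0.4840 + 0.05480 = 1.539.
⟨E⟩ = Σ EᵢPᵢ = 0.04511 eV.
S/k_B = ln Z + ⟨E⟩/kT = ln(1.539) + 0.04511/0.136 = 0.4311 + 0.3317 = 0.76.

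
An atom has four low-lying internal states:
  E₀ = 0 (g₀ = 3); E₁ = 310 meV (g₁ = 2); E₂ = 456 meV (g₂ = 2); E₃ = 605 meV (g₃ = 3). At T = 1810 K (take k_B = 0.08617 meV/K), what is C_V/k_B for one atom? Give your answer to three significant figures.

0.750

k_BT = 0.08617 × 1810 K = 155.97 meV.
Eᵢ/kT = 0, 1.9876, 2.9236, 3.8790.
Z = Σ gᵢe^(−Eᵢ/kT) = 3·e^(−0) + 2·e^(−1.9876) + 2·e^(−2.9236) + 3·e^(−3.8790) = 3.0000 + 0.27405 + 0.10748 + 0.062014 = 3.4435.
⟨E⟩ = 49.800 meV, ⟨E²⟩ = 20730 meV².
C_V/k_B = (⟨E²⟩ − ⟨E⟩²)/(kT)² = (20730 − 2480.0)/24327 = 0.750.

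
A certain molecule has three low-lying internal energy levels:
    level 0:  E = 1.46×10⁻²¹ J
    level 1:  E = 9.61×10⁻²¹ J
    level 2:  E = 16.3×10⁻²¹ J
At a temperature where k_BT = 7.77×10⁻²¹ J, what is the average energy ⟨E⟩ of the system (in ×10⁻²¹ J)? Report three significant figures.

4.83 ×10⁻²¹ J

Eᵢ/kT = 0.18790, 1.2368, 2.0978.
Z = Σ e^(−Eᵢ/kT) = e^(−0.18790) + e^(−1.2368) + e^(−2.0978) = 0.82870 + 0.29031 + 0.12273 = 1.2417.
⟨E⟩ = Σ Eᵢ e^(−Eᵢ/kT) / Z = (1.46·0.82870 + 9.61·0.29031 + 16.3·0.12273) / 1.2417 = 4.83 ×10⁻²¹ J.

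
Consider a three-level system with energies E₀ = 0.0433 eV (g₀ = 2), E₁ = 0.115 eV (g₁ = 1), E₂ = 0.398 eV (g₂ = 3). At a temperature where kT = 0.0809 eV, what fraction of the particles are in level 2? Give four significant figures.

Eᵢ/kT = 0.535229, 1.42151, 4.91965.
Z = Σ gᵢe^(−Eᵢ/kT) = 2·e^(−0.535229) + 1·e^(−1.42151) + 3·e^(−4.91965) = 1.17107 + 0.241349 + 0.0219051 = 1.43432.
P₂ = g₂ e^(−E₂/kT) / Z = 0.0219051/1.43432 = 0.01527.

0.01527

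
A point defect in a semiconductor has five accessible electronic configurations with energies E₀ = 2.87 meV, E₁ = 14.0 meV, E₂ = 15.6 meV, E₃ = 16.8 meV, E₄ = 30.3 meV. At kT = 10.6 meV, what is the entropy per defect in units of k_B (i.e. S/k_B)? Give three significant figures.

1.33

Eᵢ/kT = 0.27075, 1.3208, 1.4717, 1.5849, 2.8585.
Z = Σ e^(−Eᵢ/kT) = e^(−0.27075) + e^(−1.3208) + e^(−1.4717) + e^(−1.5849) + e^(−2.8585) = 0.76281 + 0.26692 + 0.22953 + 0.20497 + 0.057355 = 1.5216.
⟨E⟩ = Σ EᵢPᵢ = 9.6531 meV.
S/k_B = ln Z + ⟨E⟩/kT = ln(1.5216) + 9.6531/10.6 = 0.41976 + 0.91067 = 1.33.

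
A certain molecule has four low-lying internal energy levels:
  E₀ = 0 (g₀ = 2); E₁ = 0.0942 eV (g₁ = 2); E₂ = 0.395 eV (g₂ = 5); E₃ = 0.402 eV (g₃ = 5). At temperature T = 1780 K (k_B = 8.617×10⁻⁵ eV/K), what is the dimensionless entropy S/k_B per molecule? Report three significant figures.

k_BT = 8.617×10⁻⁵ × 1780 K = 0.15338 eV.
Eᵢ/kT = 0, 0.61416, 2.5753, 2.6209.
Z = Σ gᵢe^(−Eᵢ/kT) = 2·e^(−0) + 2·e^(−0.61416) + 5·e^(−2.5753) + 5·e^(−2.6209) = 2.0000 + 1.0822 + 0.38065 + 0.36369 = 3.8265.
⟨E⟩ = Σ EᵢPᵢ = 0.10414 eV.
S/k_B = ln Z + ⟨E⟩/kT = ln(3.8265) + 0.10414/0.15338 = 1.3420 + 0.67897 = 2.02.

2.02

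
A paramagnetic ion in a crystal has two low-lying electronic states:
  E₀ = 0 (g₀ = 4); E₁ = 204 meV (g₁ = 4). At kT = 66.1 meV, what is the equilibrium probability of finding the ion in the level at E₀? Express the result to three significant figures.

0.956

Eᵢ/kT = 0, 3.0862.
Z = Σ gᵢe^(−Eᵢ/kT) = 4·e^(−0) + 4·e^(−3.0862) = 4.0000 + 0.18270 = 4.1827.
P₀ = g₀ e^(−E₀/kT) / Z = 4.0000/4.1827 = 0.956.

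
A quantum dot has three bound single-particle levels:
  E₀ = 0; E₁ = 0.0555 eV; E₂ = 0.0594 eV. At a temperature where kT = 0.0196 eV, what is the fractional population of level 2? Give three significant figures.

Eᵢ/kT = 0, 2.8316, 3.0306.
Z = Σ e^(−Eᵢ/kT) = e^(−0) + e^(−2.8316) + e^(−3.0306) = 1.0000 + 0.058919 + 0.048287 = 1.1072.
P₂ = e^(−E₂/kT) / Z = 0.048287/1.1072 = 0.0436.

0.0436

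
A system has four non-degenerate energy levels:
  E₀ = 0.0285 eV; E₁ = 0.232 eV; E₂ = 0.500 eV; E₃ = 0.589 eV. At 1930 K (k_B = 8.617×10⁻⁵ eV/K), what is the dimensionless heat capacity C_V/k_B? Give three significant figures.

0.725

k_BT = 8.617×10⁻⁵ × 1930 K = 0.16631 eV.
Eᵢ/kT = 0.17137, 1.3950, 3.0064, 3.5416.
Z = Σ e^(−Eᵢ/kT) = e^(−0.17137) + e^(−1.3950) + e^(−3.0064) + e^(−3.5416) = 0.84251 + 0.24783 + 0.049469 + 0.028967 = 1.1688.
⟨E⟩ = 0.10550 eV, ⟨E²⟩ = 0.031177 eV².
C_V/k_B = (⟨E²⟩ − ⟨E⟩²)/(kT)² = (0.031177 − 0.011130)/0.027659 = 0.725.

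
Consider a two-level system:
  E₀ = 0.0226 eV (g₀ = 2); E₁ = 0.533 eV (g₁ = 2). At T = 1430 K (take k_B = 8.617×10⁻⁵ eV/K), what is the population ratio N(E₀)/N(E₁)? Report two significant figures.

k_BT = 8.617×10⁻⁵ × 1430 K = 0.1232 eV.
n₀/n₁ = (g₀/g₁) exp[−(E₀−E₁)/kT] = (2/2) × exp(−(-0.5104 eV)/(0.1232 eV)) = (2/2) × exp(4.143) = 63.

63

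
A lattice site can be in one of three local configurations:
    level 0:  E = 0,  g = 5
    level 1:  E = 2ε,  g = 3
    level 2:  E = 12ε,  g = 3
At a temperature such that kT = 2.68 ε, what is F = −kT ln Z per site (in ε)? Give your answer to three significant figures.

-5.00 ε

Eᵢ/kT = 0, 0.74627, 4.4776.
Z = Σ gᵢe^(−Eᵢ/kT) = 5·e^(−0) + 3·e^(−0.74627) + 3·e^(−4.4776) = 5.0000 + 1.4224 + 0.034082 = 6.4565.
F = −kT ln Z = −2.68 × ln(6.4565) = −2.68 × 1.8651 = -5.00 ε.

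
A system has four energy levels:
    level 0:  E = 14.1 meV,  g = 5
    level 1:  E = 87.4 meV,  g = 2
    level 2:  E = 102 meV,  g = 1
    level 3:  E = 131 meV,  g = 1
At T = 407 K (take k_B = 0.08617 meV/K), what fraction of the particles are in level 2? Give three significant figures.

k_BT = 0.08617 × 407 K = 35.071 meV.
Eᵢ/kT = 0.40204, 2.4921, 2.9084, 3.7353.
Z = Σ gᵢe^(−Eᵢ/kT) = 5·e^(−0.40204) + 2·e^(−2.4921) + 1·e^(−2.9084) + 1·e^(−3.7353) = 3.3448 + 0.16547 + 0.054563 + 0.023866 = 3.5887.
P₂ = g₂ e^(−E₂/kT) / Z = 0.054563/3.5887 = 0.0152.

0.0152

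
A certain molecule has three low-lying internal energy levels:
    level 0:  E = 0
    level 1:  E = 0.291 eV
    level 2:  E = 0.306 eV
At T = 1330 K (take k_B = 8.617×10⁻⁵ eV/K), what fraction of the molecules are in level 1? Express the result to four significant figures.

0.06875

k_BT = 8.617×10⁻⁵ × 1330 K = 0.114606 eV.
Eᵢ/kT = 0, 2.53913, 2.67002.
Z = Σ e^(−Eᵢ/kT) = e^(−0) + e^(−2.53913) + e^(−2.67002) = 1.00000 + 0.0789350 + 0.0692508 = 1.14819.
P₁ = e^(−E₁/kT) / Z = 0.0789350/1.14819 = 0.06875.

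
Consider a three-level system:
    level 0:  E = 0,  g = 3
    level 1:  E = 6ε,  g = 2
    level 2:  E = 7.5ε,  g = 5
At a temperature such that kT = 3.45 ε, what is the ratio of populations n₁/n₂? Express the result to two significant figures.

0.62

n₁/n₂ = (g₁/g₂) exp[−(E₁−E₂)/kT] = (2/5) × exp(−(-1.5ε)/(3.45ε)) = (2/5) × exp(0.4348) = 0.62.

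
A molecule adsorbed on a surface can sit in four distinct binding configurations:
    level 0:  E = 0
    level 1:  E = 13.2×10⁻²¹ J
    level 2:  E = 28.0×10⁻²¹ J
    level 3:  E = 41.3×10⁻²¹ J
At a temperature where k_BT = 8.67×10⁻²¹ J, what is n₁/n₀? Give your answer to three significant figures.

0.218

n₁/n₀ = exp[−(E₁−E₀)/kT] = exp(−(13.2 ×10⁻²¹ J)/(8.67 ×10⁻²¹ J)) = exp(-1.5225) = 0.218.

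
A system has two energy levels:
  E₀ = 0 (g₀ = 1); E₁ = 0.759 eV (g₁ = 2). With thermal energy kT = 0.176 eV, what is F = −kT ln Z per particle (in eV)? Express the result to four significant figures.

-0.004655 eV

Eᵢ/kT = 0, 4.31250.
Z = Σ gᵢe^(−Eᵢ/kT) = 1·e^(−0) + 2·e^(−4.31250) = 1.00000 + 0.0268000 = 1.02680.
F = −kT ln Z = −0.176 × ln(1.02680) = −0.176 × 0.0264472 = -0.004655 eV.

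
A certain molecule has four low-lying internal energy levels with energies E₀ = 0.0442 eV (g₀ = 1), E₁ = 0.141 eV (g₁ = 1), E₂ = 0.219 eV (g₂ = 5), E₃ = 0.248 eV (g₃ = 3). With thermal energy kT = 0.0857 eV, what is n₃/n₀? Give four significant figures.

n₃/n₀ = (g₃/g₀) exp[−(E₃−E₀)/kT] = (3/1) × exp(−(0.2038 eV)/(0.0857 eV)) = (3/1) × exp(-2.37806) = 0.2782.

0.2782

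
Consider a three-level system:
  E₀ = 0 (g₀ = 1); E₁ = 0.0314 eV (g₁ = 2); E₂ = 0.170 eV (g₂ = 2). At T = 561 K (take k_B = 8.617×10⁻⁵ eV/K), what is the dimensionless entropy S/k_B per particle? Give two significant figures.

1.2

k_BT = 8.617×10⁻⁵ × 561 K = 0.04834 eV.
Eᵢ/kT = 0, 0.6496, 3.517.
Z = Σ gᵢe^(−Eᵢ/kT) = 1·e^(−0) + 2·e^(−0.6496) + 2·e^(−3.517) = 1.000 + 1.045 + 0.05938 = 2.104.
⟨E⟩ = Σ EᵢPᵢ = 0.02039 eV.
S/k_B = ln Z + ⟨E⟩/kT = ln(2.104) + 0.02039/0.04834 = 0.7438 + 0.4218 = 1.2.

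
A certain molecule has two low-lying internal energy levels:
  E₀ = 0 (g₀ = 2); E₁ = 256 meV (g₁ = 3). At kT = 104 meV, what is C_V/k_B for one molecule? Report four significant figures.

0.6094

Eᵢ/kT = 0, 2.46154.
Z = Σ gᵢe^(−Eᵢ/kT) = 2·e^(−0) + 3·e^(−2.46154) = 2.00000 + 0.255910 = 2.25591.
⟨E⟩ = 29.0406 meV, ⟨E²⟩ = 7434.39 meV².
C_V/k_B = (⟨E²⟩ − ⟨E⟩²)/(kT)² = (7434.39 − 843.356)/10816.0 = 0.6094.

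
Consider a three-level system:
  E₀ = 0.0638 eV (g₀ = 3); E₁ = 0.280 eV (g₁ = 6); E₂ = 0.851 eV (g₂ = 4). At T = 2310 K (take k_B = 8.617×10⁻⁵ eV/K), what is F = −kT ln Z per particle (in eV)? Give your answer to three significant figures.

k_BT = 8.617×10⁻⁵ × 2310 K = 0.19905 eV.
Eᵢ/kT = 0.32052, 1.4067, 4.2753.
Z = Σ gᵢe^(−Eᵢ/kT) = 3·e^(−0.32052) + 6·e^(−1.4067) + 4·e^(−4.2753) = 2.1773 + 1.4697 + 0.055632 = 3.7026.
F = −kT ln Z = −0.19905 × ln(3.7026) = −0.19905 × 1.3090 = -0.261 eV.

-0.261 eV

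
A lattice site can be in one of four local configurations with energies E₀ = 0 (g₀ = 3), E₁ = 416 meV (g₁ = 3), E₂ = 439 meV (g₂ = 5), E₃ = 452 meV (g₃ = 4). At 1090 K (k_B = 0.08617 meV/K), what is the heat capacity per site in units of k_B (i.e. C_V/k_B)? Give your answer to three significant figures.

k_BT = 0.08617 × 1090 K = 93.925 meV.
Eᵢ/kT = 0, 4.4291, 4.6739, 4.8124.
Z = Σ gᵢe^(−Eᵢ/kT) = 3·e^(−0) + 3·e^(−4.4291) + 5·e^(−4.6739) + 4·e^(−4.8124) = 3.0000 + 0.035776 + 0.046679 + 0.032513 = 3.1150.
⟨E⟩ = 16.074 meV, ⟨E²⟩ = 7008.0 meV².
C_V/k_B = (⟨E²⟩ − ⟨E⟩²)/(kT)² = (7008.0 − 258.37)/8821.9 = 0.765.

0.765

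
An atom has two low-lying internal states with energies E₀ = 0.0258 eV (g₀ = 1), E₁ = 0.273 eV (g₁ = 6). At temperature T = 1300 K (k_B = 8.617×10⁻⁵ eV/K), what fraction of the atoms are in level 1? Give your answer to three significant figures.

0.398

k_BT = 8.617×10⁻⁵ × 1300 K = 0.11202 eV.
Eᵢ/kT = 0.23032, 2.4371.
Z = Σ gᵢe^(−Eᵢ/kT) = 1·e^(−0.23032) + 6·e^(−2.4371) = 0.79428 + 0.52448 = 1.3188.
P₁ = g₁ e^(−E₁/kT) / Z = 0.52448/1.3188 = 0.398.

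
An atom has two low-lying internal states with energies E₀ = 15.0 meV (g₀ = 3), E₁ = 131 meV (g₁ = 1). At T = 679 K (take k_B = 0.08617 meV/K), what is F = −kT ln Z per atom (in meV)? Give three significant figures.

k_BT = 0.08617 × 679 K = 58.509 meV.
Eᵢ/kT = 0.25637, 2.2390.
Z = Σ gᵢe^(−Eᵢ/kT) = 3·e^(−0.25637) + 1·e^(−2.2390) = 2.3216 + 0.10657 = 2.4282.
F = −kT ln Z = −58.509 × ln(2.4282) = −58.509 × 0.88715 = -51.9 meV.

-51.9 meV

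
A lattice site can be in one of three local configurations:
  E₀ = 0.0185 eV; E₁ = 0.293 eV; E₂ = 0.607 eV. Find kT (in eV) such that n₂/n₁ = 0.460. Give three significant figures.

0.404 eV

n₂/n₁ = exp[−(E₂−E₁)/kT] = 0.460.
⇒ (E₂−E₁)/kT = ln(1/0.460) = ln(2.1739) = 0.77652.
kT = 0.314 eV / 0.77652 = 0.404 eV.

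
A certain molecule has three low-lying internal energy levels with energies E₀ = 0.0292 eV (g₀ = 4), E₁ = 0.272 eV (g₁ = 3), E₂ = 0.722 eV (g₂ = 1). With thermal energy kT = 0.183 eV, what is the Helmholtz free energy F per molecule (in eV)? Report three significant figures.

-0.259 eV

Eᵢ/kT = 0.15956, 1.4863, 3.9454.
Z = Σ gᵢe^(−Eᵢ/kT) = 4·e^(−0.15956) + 3·e^(−1.4863) + 1·e^(−3.9454) = 3.4101 + 0.67862 + 0.019343 = 4.1081.
F = −kT ln Z = −0.183 × ln(4.1081) = −0.183 × 1.4130 = -0.259 eV.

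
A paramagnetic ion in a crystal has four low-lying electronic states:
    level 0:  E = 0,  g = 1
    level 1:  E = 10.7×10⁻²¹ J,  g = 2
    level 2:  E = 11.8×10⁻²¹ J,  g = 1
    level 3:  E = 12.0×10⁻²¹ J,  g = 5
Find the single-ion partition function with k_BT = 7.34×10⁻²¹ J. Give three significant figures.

Z = 2.64

Eᵢ/kT = 0, 1.4578, 1.6076, 1.6349.
Z = Σ gᵢe^(−Eᵢ/kT) = 1·e^(−0) + 2·e^(−1.4578) + 1·e^(−1.6076) + 5·e^(−1.6349) = 1.0000 + 0.46550 + 0.20037 + 0.97486 = 2.6407.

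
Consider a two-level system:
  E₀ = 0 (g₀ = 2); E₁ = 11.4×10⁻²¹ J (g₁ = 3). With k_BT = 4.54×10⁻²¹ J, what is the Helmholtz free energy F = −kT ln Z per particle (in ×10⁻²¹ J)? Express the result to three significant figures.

Eᵢ/kT = 0, 2.5110.
Z = Σ gᵢe^(−Eᵢ/kT) = 2·e^(−0) + 3·e^(−2.5110) = 2.0000 + 0.24356 = 2.2436.
F = −kT ln Z = −4.54 × ln(2.2436) = −4.54 × 0.80808 = -3.67 ×10⁻²¹ J.

-3.67 ×10⁻²¹ J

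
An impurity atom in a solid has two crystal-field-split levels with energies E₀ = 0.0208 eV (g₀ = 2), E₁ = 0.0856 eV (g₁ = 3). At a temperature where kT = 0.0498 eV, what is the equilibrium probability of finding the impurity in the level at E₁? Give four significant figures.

Eᵢ/kT = 0.417671, 1.71888.
Z = Σ gᵢe^(−Eᵢ/kT) = 2·e^(−0.417671) + 3·e^(−1.71888) = 1.31716 + 0.537800 = 1.85496.
P₁ = g₁ e^(−E₁/kT) / Z = 0.537800/1.85496 = 0.2899.

0.2899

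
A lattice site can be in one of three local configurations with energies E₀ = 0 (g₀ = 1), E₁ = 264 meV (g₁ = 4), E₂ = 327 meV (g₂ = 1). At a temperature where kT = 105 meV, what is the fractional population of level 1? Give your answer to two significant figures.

Eᵢ/kT = 0, 2.514, 3.114.
Z = Σ gᵢe^(−Eᵢ/kT) = 1·e^(−0) + 4·e^(−2.514) + 1·e^(−3.114) = 1.000 + 0.3238 + 0.04442 = 1.368.
P₁ = g₁ e^(−E₁/kT) / Z = 0.3238/1.368 = 0.24.

0.24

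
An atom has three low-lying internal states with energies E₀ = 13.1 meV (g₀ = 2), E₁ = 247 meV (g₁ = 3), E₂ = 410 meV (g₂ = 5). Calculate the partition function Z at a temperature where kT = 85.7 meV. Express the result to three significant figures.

Eᵢ/kT = 0.15286, 2.8821, 4.7841.
Z = Σ gᵢe^(−Eᵢ/kT) = 2·e^(−0.15286) + 3·e^(−2.8821) + 5·e^(−4.7841) = 1.7165 + 0.16805 + 0.041808 = 1.9264.

Z = 1.93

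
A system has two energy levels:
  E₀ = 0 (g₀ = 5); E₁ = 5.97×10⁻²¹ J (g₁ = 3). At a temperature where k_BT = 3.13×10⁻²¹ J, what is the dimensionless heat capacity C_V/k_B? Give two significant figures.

0.27

Eᵢ/kT = 0, 1.907.
Z = Σ gᵢe^(−Eᵢ/kT) = 5·e^(−0) + 3·e^(−1.907) = 5.000 + 0.4456 = 5.446.
⟨E⟩ = 0.4885, ⟨E²⟩ = 2.916.
C_V/k_B = (⟨E²⟩ − ⟨E⟩²)/(kT)² = (2.916 − 0.2386)/9.797 = 0.27.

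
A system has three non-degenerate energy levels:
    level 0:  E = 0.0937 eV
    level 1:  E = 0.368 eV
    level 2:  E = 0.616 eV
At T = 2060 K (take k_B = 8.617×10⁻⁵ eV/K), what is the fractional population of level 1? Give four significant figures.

0.1684

k_BT = 8.617×10⁻⁵ × 2060 K = 0.177510 eV.
Eᵢ/kT = 0.527858, 2.07312, 3.47023.
Z = Σ e^(−Eᵢ/kT) = e^(−0.527858) + e^(−2.07312) + e^(−3.47023) = 0.589867 + 0.125793 + 0.0311099 = 0.746770.
P₁ = e^(−E₁/kT) / Z = 0.125793/0.746770 = 0.1684.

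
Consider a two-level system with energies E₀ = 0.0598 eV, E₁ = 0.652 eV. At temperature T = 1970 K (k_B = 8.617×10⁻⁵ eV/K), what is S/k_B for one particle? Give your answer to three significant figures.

k_BT = 8.617×10⁻⁵ × 1970 K = 0.16975 eV.
Eᵢ/kT = 0.35228, 3.8409.
Z = Σ e^(−Eᵢ/kT) = e^(−0.35228) + e^(−3.8409) = 0.70308 + 0.021474 = 0.72455.
⟨E⟩ = Σ EᵢPᵢ = 0.077352 eV.
S/k_B = ln Z + ⟨E⟩/kT = ln(0.72455) + 0.077352/0.16975 = -0.32220 + 0.45568 = 0.133.

0.133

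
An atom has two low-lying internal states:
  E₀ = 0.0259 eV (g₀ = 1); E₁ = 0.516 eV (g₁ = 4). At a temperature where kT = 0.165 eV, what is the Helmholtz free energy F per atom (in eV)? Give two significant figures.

-0.0049 eV

Eᵢ/kT = 0.1570, 3.127.
Z = Σ gᵢe^(−Eᵢ/kT) = 1·e^(−0.1570) + 4·e^(−3.127) = 0.8547 + 0.1754 = 1.030.
F = −kT ln Z = −0.165 × ln(1.030) = −0.165 × 0.02956 = -0.0049 eV.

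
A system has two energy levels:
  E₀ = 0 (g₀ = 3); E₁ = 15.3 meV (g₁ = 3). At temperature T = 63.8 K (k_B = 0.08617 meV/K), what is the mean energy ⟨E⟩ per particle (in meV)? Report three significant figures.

k_BT = 0.08617 × 63.8 K = 5.4976 meV.
Eᵢ/kT = 0, 2.7830.
Z = Σ gᵢe^(−Eᵢ/kT) = 3·e^(−0) + 3·e^(−2.7830) = 3.0000 + 0.18556 = 3.1856.
⟨E⟩ = Σ Eᵢ gᵢe^(−Eᵢ/kT) / Z = (0·3.0000 + 15.3·0.18556) / 3.1856 = 0.891 meV.

0.891 meV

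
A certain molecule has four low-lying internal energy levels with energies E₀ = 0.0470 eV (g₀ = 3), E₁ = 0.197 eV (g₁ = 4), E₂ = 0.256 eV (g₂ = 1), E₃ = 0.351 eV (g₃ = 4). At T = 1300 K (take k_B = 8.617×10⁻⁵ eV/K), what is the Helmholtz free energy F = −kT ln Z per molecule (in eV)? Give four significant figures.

k_BT = 8.617×10⁻⁵ × 1300 K = 0.112021 eV.
Eᵢ/kT = 0.419564, 1.75860, 2.28529, 3.13334.
Z = Σ gᵢe^(−Eᵢ/kT) = 3·e^(−0.419564) + 4·e^(−1.75860) + 1·e^(−2.28529) + 4·e^(−3.13334) = 1.97200 + 0.689144 + 0.101745 + 0.174288 = 2.93718.
F = −kT ln Z = −0.112021 × ln(2.93718) = −0.112021 × 1.07745 = -0.1207 eV.

-0.1207 eV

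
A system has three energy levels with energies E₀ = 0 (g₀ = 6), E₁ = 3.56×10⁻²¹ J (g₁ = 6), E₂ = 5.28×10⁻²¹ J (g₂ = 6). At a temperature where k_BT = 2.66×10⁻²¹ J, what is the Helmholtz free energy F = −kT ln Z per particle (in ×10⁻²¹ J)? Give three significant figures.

Eᵢ/kT = 0, 1.3383, 1.9850.
Z = Σ gᵢe^(−Eᵢ/kT) = 6·e^(−0) + 6·e^(−1.3383) + 6·e^(−1.9850) = 6.0000 + 1.5737 + 0.82428 = 8.3980.
F = −kT ln Z = −2.66 × ln(8.3980) = −2.66 × 2.1280 = -5.66 ×10⁻²¹ J.

-5.66 ×10⁻²¹ J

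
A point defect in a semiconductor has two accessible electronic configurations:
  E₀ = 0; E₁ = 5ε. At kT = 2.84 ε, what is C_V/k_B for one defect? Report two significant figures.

Eᵢ/kT = 0, 1.761.
Z = Σ e^(−Eᵢ/kT) = e^(−0) + e^(−1.761) = 1.000 + 0.1719 = 1.172.
⟨E⟩ = 0.7334 ε, ⟨E²⟩ = 3.667 ε².
C_V/k_B = (⟨E²⟩ − ⟨E⟩²)/(kT)² = (3.667 − 0.5379)/8.066 = 0.39.

0.39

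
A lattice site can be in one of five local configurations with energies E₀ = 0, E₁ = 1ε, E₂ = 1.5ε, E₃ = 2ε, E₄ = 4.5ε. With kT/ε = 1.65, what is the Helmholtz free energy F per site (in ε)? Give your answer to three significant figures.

-1.38 ε

Eᵢ/kT = 0, 0.60606, 0.90909, 1.2121, 2.7273.
Z = Σ e^(−Eᵢ/kT) = e^(−0) + e^(−0.60606) + e^(−0.90909) + e^(−1.2121) + e^(−2.7273) = 1.0000 + 0.54550 + 0.40289 + 0.29757 + 0.065396 = 2.3114.
F = −kT ln Z = −1.65 × ln(2.3114) = −1.65 × 0.83785 = -1.38 ε.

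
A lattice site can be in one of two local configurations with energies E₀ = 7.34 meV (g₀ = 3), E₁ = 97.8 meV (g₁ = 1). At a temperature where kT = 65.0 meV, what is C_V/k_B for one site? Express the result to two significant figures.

Eᵢ/kT = 0.1129, 1.505.
Z = Σ gᵢe^(−Eᵢ/kT) = 3·e^(−0.1129) + 1·e^(−1.505) = 2.680 + 0.2220 = 2.902.
⟨E⟩ = 14.26 meV, ⟨E²⟩ = 781.5 meV².
C_V/k_B = (⟨E²⟩ − ⟨E⟩²)/(kT)² = (781.5 − 203.3)/4225 = 0.14.

0.14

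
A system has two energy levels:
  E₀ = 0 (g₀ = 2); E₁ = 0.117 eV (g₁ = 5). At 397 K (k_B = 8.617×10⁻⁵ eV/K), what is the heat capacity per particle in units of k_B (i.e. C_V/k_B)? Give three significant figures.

k_BT = 8.617×10⁻⁵ × 397 K = 0.034209 eV.
Eᵢ/kT = 0, 3.4202.
Z = Σ gᵢe^(−Eᵢ/kT) = 2·e^(−0) + 5·e^(−3.4202) = 2.0000 + 0.16353 = 2.1635.
⟨E⟩ = 0.0088435 eV, ⟨E²⟩ = 0.0010347 eV².
C_V/k_B = (⟨E²⟩ − ⟨E⟩²)/(kT)² = (0.0010347 − 0.000078207)/0.0011703 = 0.817.

0.817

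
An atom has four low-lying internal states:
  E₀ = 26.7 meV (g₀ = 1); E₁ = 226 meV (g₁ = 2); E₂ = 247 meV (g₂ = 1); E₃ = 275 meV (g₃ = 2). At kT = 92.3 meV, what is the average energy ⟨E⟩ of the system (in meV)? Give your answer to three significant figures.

95.2 meV

Eᵢ/kT = 0.28927, 2.4485, 2.6761, 2.9794.
Z = Σ gᵢe^(−Eᵢ/kT) = 1·e^(−0.28927) + 2·e^(−2.4485) + 1·e^(−2.6761) + 2·e^(−2.9794) = 0.74881 + 0.17285 + 0.068831 + 0.10165 = 1.0921.
⟨E⟩ = Σ Eᵢ gᵢe^(−Eᵢ/kT) / Z = (26.7·0.74881 + 226·0.17285 + 247·0.068831 + 275·0.10165) / 1.0921 = 95.2 meV.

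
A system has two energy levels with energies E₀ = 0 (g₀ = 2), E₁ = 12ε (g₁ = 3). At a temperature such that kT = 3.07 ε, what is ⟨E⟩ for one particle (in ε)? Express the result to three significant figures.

0.351 ε

Eᵢ/kT = 0, 3.9088.
Z = Σ gᵢe^(−Eᵢ/kT) = 2·e^(−0) + 3·e^(−3.9088) = 2.0000 + 0.060194 = 2.0602.
⟨E⟩ = Σ Eᵢ gᵢe^(−Eᵢ/kT) / Z = (0·2.0000 + 12·0.060194) / 2.0602 = 0.351 ε.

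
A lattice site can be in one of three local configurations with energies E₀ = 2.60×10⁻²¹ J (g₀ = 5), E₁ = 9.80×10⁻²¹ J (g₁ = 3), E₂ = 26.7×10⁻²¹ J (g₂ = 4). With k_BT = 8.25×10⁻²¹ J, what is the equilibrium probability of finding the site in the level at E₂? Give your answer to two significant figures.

Eᵢ/kT = 0.3152, 1.188, 3.236.
Z = Σ gᵢe^(−Eᵢ/kT) = 5·e^(−0.3152) + 3·e^(−1.188) + 4·e^(−3.236) = 3.648 + 0.9145 + 0.1573 = 4.720.
P₂ = g₂ e^(−E₂/kT) / Z = 0.1573/4.720 = 0.033.

0.033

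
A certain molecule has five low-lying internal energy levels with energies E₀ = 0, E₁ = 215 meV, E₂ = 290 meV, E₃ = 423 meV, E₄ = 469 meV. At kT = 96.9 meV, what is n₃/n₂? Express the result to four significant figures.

n₃/n₂ = exp[−(E₃−E₂)/kT] = exp(−(133 meV)/(96.9 meV)) = exp(-1.37255) = 0.2535.

0.2535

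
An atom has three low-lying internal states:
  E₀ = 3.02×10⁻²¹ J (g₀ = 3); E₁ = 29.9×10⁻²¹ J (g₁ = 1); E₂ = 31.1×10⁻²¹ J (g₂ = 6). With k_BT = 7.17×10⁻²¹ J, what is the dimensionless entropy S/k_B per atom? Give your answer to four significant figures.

1.322

Eᵢ/kT = 0.421199, 4.17015, 4.33752.
Z = Σ gᵢe^(−Eᵢ/kT) = 3·e^(−0.421199) + 1·e^(−4.17015) + 6·e^(−4.33752) = 1.96878 + 0.0154499 + 0.0784134 = 2.06264.
⟨E⟩ = Σ EᵢPᵢ = 4.28884 ×10⁻²¹ J.
S/k_B = ln Z + ⟨E⟩/kT = ln(2.06264) + 4.28884/7.17 = 0.723987 + 0.598165 = 1.322.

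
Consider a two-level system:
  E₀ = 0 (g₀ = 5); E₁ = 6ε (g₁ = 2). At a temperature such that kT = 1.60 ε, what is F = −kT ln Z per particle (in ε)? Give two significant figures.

-2.6 ε

Eᵢ/kT = 0, 3.750.
Z = Σ gᵢe^(−Eᵢ/kT) = 5·e^(−0) + 2·e^(−3.750) = 5.000 + 0.04704 = 5.047.
F = −kT ln Z = −1.60 × ln(5.047) = −1.60 × 1.619 = -2.6 ε.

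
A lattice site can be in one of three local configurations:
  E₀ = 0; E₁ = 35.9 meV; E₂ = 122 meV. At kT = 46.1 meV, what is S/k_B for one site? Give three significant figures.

0.781

Eᵢ/kT = 0, 0.77874, 2.6464.
Z = Σ e^(−Eᵢ/kT) = e^(−0) + e^(−0.77874) + e^(−2.6464) = 1.0000 + 0.45898 + 0.070906 = 1.5299.
⟨E⟩ = Σ EᵢPᵢ = 16.425 meV.
S/k_B = ln Z + ⟨E⟩/kT = ln(1.5299) + 16.425/46.1 = 0.42520 + 0.35629 = 0.781.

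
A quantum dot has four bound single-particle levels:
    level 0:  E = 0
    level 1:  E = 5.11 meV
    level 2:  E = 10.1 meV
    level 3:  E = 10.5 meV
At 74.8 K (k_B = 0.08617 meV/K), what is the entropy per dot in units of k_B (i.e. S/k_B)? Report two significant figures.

1.2

k_BT = 0.08617 × 74.8 K = 6.446 meV.
Eᵢ/kT = 0, 0.7927, 1.567, 1.629.
Z = Σ e^(−Eᵢ/kT) = e^(−0) + e^(−0.7927) + e^(−1.567) + e^(−1.629) = 1.000 + 0.4526 + 0.2087 + 0.1961 = 1.857.
⟨E⟩ = Σ EᵢPᵢ = 3.489 meV.
S/k_B = ln Z + ⟨E⟩/kT = ln(1.857) + 3.489/6.446 = 0.6190 + 0.5413 = 1.2.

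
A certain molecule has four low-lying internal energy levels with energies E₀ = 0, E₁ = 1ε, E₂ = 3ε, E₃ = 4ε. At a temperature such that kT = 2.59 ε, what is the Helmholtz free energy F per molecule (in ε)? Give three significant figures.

-2.05 ε

Eᵢ/kT = 0, 0.38610, 1.1583, 1.5444.
Z = Σ e^(−Eᵢ/kT) = e^(−0) + e^(−0.38610) + e^(−1.1583) + e^(−1.5444) = 1.0000 + 0.67970 + 0.31402 + 0.21344 = 2.2072.
F = −kT ln Z = −2.59 × ln(2.2072) = −2.59 × 0.79172 = -2.05 ε.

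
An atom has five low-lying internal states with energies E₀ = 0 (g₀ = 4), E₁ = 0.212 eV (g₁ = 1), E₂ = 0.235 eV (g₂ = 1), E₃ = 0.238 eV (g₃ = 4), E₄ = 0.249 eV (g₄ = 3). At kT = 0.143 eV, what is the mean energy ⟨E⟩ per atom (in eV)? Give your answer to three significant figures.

Eᵢ/kT = 0, 1.4825, 1.6434, 1.6643, 1.7413.
Z = Σ gᵢe^(−Eᵢ/kT) = 4·e^(−0) + 1·e^(−1.4825) + 1·e^(−1.6434) + 4·e^(−1.6643) + 3·e^(−1.7413) = 4.0000 + 0.22707 + 0.19332 + 0.75729 + 0.52588 = 5.7036.
⟨E⟩ = Σ Eᵢ gᵢe^(−Eᵢ/kT) / Z = (0·4.0000 + 0.212·0.22707 + 0.235·0.19332 + 0.238·0.75729 + 0.249·0.52588) / 5.7036 = 0.0710 eV.

0.0710 eV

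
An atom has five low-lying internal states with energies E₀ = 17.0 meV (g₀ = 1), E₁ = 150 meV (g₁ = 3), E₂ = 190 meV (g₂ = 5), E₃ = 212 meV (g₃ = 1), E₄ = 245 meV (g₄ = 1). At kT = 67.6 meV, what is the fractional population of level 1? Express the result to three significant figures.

Eᵢ/kT = 0.25148, 2.2189, 2.8107, 3.1361, 3.6243.
Z = Σ gᵢe^(−Eᵢ/kT) = 1·e^(−0.25148) + 3·e^(−2.2189) + 5·e^(−2.8107) + 1·e^(−3.1361) + 1·e^(−3.6243) = 0.77765 + 0.32619 + 0.30081 + 0.043452 + 0.026668 = 1.4748.
P₁ = g₁ e^(−E₁/kT) / Z = 0.32619/1.4748 = 0.221.

0.221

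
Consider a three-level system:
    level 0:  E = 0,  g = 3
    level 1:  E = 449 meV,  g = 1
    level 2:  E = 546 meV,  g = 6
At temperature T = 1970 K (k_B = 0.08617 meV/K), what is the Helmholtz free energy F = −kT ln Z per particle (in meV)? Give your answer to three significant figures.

k_BT = 0.08617 × 1970 K = 169.75 meV.
Eᵢ/kT = 0, 2.6451, 3.2165.
Z = Σ gᵢe^(−Eᵢ/kT) = 3·e^(−0) + 1·e^(−2.6451) + 6·e^(−3.2165) = 3.0000 + 0.070998 + 0.24057 = 3.3116.
F = −kT ln Z = −169.75 × ln(3.3116) = −169.75 × 1.1974 = -203 meV.

-203 meV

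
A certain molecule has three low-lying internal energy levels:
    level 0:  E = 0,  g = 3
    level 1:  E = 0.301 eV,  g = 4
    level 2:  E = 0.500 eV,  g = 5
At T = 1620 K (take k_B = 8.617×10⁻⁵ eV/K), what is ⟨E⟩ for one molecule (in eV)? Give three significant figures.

k_BT = 8.617×10⁻⁵ × 1620 K = 0.13960 eV.
Eᵢ/kT = 0, 2.1562, 3.5817.
Z = Σ gᵢe^(−Eᵢ/kT) = 3·e^(−0) + 4·e^(−2.1562) + 5·e^(−3.5817) = 3.0000 + 0.46306 + 0.13914 = 3.6022.
⟨E⟩ = Σ Eᵢ gᵢe^(−Eᵢ/kT) / Z = (0·3.0000 + 0.301·0.46306 + 0.500·0.13914) / 3.6022 = 0.0580 eV.

0.0580 eV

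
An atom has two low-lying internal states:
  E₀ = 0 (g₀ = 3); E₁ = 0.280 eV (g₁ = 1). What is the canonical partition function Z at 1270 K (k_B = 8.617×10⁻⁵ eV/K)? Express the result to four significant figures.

Z = 3.077

k_BT = 8.617×10⁻⁵ × 1270 K = 0.109436 eV.
Eᵢ/kT = 0, 2.55857.
Z = Σ gᵢe^(−Eᵢ/kT) = 3·e^(−0) + 1·e^(−2.55857) = 3.00000 + 0.0774154 = 3.07742.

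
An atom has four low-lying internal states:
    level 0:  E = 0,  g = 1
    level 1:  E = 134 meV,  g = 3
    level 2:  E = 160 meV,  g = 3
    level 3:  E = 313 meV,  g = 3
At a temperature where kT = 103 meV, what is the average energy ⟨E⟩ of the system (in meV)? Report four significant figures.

Eᵢ/kT = 0, 1.30097, 1.55340, 3.03883.
Z = Σ gᵢe^(−Eᵢ/kT) = 1·e^(−0) + 3·e^(−1.30097) + 3·e^(−1.55340) + 3·e^(−3.03883) = 1.00000 + 0.816803 + 0.634583 + 0.143673 = 2.59506.
⟨E⟩ = Σ Eᵢ gᵢe^(−Eᵢ/kT) / Z = (0·1.00000 + 134·0.816803 + 160·0.634583 + 313·0.143673) / 2.59506 = 98.63 meV.

98.63 meV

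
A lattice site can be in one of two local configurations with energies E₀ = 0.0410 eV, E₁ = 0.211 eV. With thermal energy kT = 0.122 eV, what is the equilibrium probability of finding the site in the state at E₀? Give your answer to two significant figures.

Eᵢ/kT = 0.3361, 1.730.
Z = Σ e^(−Eᵢ/kT) = e^(−0.3361) + e^(−1.730) = 0.7146 + 0.1773 = 0.8919.
P₀ = e^(−E₀/kT) / Z = 0.7146/0.8919 = 0.80.

0.80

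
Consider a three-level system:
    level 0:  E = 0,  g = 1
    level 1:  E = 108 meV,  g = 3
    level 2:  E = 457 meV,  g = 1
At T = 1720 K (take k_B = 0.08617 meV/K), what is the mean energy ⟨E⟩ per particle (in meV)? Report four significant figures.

71.10 meV

k_BT = 0.08617 × 1720 K = 148.212 meV.
Eᵢ/kT = 0, 0.728686, 3.08342.
Z = Σ gᵢe^(−Eᵢ/kT) = 1·e^(−0) + 3·e^(−0.728686) + 1·e^(−3.08342) = 1.00000 + 1.44763 + 0.0458023 = 2.49343.
⟨E⟩ = Σ Eᵢ gᵢe^(−Eᵢ/kT) / Z = (0·1.00000 + 108·1.44763 + 457·0.0458023) / 2.49343 = 71.10 meV.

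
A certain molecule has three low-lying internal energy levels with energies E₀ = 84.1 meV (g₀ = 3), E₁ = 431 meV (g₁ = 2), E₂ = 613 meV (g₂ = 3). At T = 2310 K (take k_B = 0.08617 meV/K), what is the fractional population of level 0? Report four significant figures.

0.8426

k_BT = 0.08617 × 2310 K = 199.053 meV.
Eᵢ/kT = 0.422501, 2.16525, 3.07958.
Z = Σ gᵢe^(−Eᵢ/kT) = 3·e^(−0.422501) + 2·e^(−2.16525) + 3·e^(−3.07958) = 1.96622 + 0.229443 + 0.137936 = 2.33360.
P₀ = g₀ e^(−E₀/kT) / Z = 1.96622/2.33360 = 0.8426.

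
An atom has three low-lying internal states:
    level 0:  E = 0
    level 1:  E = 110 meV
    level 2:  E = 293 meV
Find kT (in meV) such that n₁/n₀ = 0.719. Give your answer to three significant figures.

333 meV

n₁/n₀ = exp[−(E₁−E₀)/kT] = 0.719.
⇒ (E₁−E₀)/kT = ln(1/0.719) = ln(1.3908) = 0.32988.
kT = 110 meV / 0.32988 = 333 meV.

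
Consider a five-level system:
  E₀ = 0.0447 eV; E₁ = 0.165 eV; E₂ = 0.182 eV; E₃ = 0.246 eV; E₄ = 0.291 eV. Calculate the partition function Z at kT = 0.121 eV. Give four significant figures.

Eᵢ/kT = 0.369421, 1.36364, 1.50413, 2.03306, 2.40496.
Z = Σ e^(−Eᵢ/kT) = e^(−0.369421) + e^(−1.36364) + e^(−1.50413) + e^(−2.03306) + e^(−2.40496) = 0.691134 + 0.255728 + 0.222211 + 0.130934 + 0.0902691 = 1.39028.

Z = 1.390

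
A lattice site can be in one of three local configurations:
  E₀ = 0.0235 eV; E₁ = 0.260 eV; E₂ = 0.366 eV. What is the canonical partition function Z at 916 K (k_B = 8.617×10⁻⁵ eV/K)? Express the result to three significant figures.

Z = 0.789

k_BT = 8.617×10⁻⁵ × 916 K = 0.078932 eV.
Eᵢ/kT = 0.29772, 3.2940, 4.6369.
Z = Σ e^(−Eᵢ/kT) = e^(−0.29772) + e^(−3.2940) + e^(−4.6369) = 0.74251 + 0.037105 + 0.0096877 = 0.78930.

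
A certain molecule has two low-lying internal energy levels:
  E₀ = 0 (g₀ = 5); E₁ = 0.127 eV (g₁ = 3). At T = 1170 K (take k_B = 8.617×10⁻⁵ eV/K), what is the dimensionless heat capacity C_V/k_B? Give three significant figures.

0.197

k_BT = 8.617×10⁻⁵ × 1170 K = 0.10082 eV.
Eᵢ/kT = 0, 1.2597.
Z = Σ gᵢe^(−Eᵢ/kT) = 5·e^(−0) + 3·e^(−1.2597) = 5.0000 + 0.85122 = 5.8512.
⟨E⟩ = 0.018476 eV, ⟨E²⟩ = 0.0023464 eV².
C_V/k_B = (⟨E²⟩ − ⟨E⟩²)/(kT)² = (0.0023464 − 0.00034136)/0.010165 = 0.197.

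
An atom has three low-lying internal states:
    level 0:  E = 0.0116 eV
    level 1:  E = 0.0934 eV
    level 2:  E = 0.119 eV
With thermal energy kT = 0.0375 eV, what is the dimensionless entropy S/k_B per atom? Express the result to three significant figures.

0.507

Eᵢ/kT = 0.30933, 2.4907, 3.1733.
Z = Σ e^(−Eᵢ/kT) = e^(−0.30933) + e^(−2.4907) + e^(−3.1733) = 0.73394 + 0.082852 + 0.041865 = 0.85866.
⟨E⟩ = Σ EᵢPᵢ = 0.024729 eV.
S/k_B = ln Z + ⟨E⟩/kT = ln(0.85866) + 0.024729/0.0375 = -0.15238 + 0.65944 = 0.507.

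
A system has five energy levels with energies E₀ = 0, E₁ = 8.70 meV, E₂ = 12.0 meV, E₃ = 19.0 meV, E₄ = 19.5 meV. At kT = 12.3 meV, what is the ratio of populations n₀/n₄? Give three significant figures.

n₀/n₄ = exp[−(E₀−E₄)/kT] = exp(−(-19.5 meV)/(12.3 meV)) = exp(1.5854) = 4.88.

4.88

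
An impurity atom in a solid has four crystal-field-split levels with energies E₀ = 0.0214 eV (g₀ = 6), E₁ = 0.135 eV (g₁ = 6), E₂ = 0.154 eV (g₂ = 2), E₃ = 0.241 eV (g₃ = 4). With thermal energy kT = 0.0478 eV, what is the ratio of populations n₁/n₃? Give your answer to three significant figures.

13.8

n₁/n₃ = (g₁/g₃) exp[−(E₁−E₃)/kT] = (6/4) × exp(−(-0.106 eV)/(0.0478 eV)) = (6/4) × exp(2.2176) = 13.8.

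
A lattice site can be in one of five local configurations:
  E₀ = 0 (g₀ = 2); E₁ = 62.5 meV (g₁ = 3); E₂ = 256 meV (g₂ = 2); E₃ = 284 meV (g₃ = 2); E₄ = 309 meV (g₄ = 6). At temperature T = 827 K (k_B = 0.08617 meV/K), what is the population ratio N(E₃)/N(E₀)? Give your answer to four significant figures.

0.01859

k_BT = 0.08617 × 827 K = 71.2626 meV.
n₃/n₀ = (g₃/g₀) exp[−(E₃−E₀)/kT] = (2/2) × exp(−(284 meV)/(71.2626 meV)) = (2/2) × exp(-3.98526) = 0.01859.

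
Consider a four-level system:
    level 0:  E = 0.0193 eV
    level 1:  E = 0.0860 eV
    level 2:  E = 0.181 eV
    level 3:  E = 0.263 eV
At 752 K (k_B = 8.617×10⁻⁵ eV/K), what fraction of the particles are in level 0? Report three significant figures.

0.684

k_BT = 8.617×10⁻⁵ × 752 K = 0.064800 eV.
Eᵢ/kT = 0.29784, 1.3272, 2.7932, 4.0586.
Z = Σ e^(−Eᵢ/kT) = e^(−0.29784) + e^(−1.3272) + e^(−2.7932) + e^(−4.0586) = 0.74242 + 0.26522 + 0.061225 + 0.017273 = 1.0861.
P₀ = e^(−E₀/kT) / Z = 0.74242/1.0861 = 0.684.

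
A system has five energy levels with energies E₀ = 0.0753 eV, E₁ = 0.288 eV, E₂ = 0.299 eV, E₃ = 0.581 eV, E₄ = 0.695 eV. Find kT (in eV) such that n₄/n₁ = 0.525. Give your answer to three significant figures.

n₄/n₁ = exp[−(E₄−E₁)/kT] = 0.525.
⇒ (E₄−E₁)/kT = ln(1/0.525) = ln(1.9048) = 0.64438.
kT = 0.407 eV / 0.64438 = 0.632 eV.

0.632 eV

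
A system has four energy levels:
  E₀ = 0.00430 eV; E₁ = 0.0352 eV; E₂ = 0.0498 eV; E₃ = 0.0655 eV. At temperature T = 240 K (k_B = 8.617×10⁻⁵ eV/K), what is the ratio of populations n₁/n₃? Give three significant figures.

k_BT = 8.617×10⁻⁵ × 240 K = 0.020681 eV.
n₁/n₃ = exp[−(E₁−E₃)/kT] = exp(−(-0.0303 eV)/(0.020681 eV)) = exp(1.4651) = 4.33.

4.33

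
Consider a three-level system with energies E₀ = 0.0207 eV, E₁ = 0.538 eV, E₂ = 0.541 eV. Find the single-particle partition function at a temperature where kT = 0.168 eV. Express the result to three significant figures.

Eᵢ/kT = 0.12321, 3.2024, 3.2202.
Z = Σ e^(−Eᵢ/kT) = e^(−0.12321) + e^(−3.2024) + e^(−3.2202) = 0.88408 + 0.040664 + 0.039947 = 0.96469.

Z = 0.965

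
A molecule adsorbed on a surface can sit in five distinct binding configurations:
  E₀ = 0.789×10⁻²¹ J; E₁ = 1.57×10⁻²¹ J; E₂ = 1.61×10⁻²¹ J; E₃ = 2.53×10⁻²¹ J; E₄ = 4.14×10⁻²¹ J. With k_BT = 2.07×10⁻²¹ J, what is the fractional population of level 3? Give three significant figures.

0.144

Eᵢ/kT = 0.38116, 0.75845, 0.77778, 1.2222, 2.0000.
Z = Σ e^(−Eᵢ/kT) = e^(−0.38116) + e^(−0.75845) + e^(−0.77778) + e^(−1.2222) + e^(−2.0000) = 0.68307 + 0.46839 + 0.45942 + 0.29458 + 0.13534 = 2.0408.
P₃ = e^(−E₃/kT) / Z = 0.29458/2.0408 = 0.144.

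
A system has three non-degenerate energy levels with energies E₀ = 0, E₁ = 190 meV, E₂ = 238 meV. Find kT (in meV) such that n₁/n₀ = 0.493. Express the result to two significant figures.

n₁/n₀ = exp[−(E₁−E₀)/kT] = 0.493.
⇒ (E₁−E₀)/kT = ln(1/0.493) = ln(2.028) = 0.7071.
kT = 190 meV / 0.7071 = 270 meV.

270 meV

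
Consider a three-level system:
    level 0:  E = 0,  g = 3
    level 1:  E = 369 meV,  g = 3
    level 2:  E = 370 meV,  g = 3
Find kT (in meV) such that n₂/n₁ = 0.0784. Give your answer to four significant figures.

0.3928 meV

n₂/n₁ = (g₂/g₁) exp[−(E₂−E₁)/kT] = 0.0784.
⇒ (E₂−E₁)/kT = ln((3/3)/0.0784) = ln(12.7551) = 2.54593.
kT = 1 meV / 2.54593 = 0.3928 meV.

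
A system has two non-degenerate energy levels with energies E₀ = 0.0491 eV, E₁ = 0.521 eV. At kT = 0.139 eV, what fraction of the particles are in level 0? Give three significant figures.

Eᵢ/kT = 0.35324, 3.7482.
Z = Σ e^(−Eᵢ/kT) = e^(−0.35324) + e^(−3.7482) = 0.70241 + 0.023560 = 0.72597.
P₀ = e^(−E₀/kT) / Z = 0.70241/0.72597 = 0.968.

0.968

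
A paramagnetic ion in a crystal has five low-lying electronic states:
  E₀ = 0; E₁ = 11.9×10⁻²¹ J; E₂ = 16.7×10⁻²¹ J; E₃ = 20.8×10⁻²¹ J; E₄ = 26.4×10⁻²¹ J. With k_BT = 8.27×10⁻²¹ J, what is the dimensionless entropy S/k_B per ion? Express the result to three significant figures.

Eᵢ/kT = 0, 1.4389, 2.0193, 2.5151, 3.1923.
Z = Σ e^(−Eᵢ/kT) = e^(−0) + e^(−1.4389) + e^(−2.0193) + e^(−2.5151) + e^(−3.1923) = 1.0000 + 0.23719 + 0.13275 + 0.080855 + 0.041077 = 1.4919.
⟨E⟩ = Σ EᵢPᵢ = 5.2321 ×10⁻²¹ J.
S/k_B = ln Z + ⟨E⟩/kT = ln(1.4919) + 5.2321/8.27 = 0.40005 + 0.63266 = 1.03.

1.03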